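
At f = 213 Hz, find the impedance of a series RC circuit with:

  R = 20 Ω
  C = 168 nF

Step 1 — Angular frequency: ω = 2π·f = 2π·213 = 1338 rad/s.
Step 2 — Component impedances:
  R: Z = R = 20 Ω
  C: Z = 1/(jωC) = -j/(ω·C) = 0 - j4448 Ω
Step 3 — Series combination: Z_total = R + C = 20 - j4448 Ω = 4448∠-89.7° Ω.

Z = 20 - j4448 Ω = 4448∠-89.7° Ω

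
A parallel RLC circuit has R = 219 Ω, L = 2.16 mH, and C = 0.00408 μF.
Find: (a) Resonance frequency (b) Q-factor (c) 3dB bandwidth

Step 1 — Resonance: ω₀ = 1/√(LC) = 1/√(0.00216·4.08e-09) = 3.369e+05 rad/s.
Step 2 — f₀ = ω₀/(2π) = 5.361e+04 Hz.
Step 3 — Parallel Q: Q = R/(ω₀L) = 219/(3.369e+05·0.00216) = 0.301.
Step 4 — Bandwidth: Δω = ω₀/Q = 1.119e+06 rad/s; BW = Δω/(2π) = 1.781e+05 Hz.

(a) f₀ = 5.361e+04 Hz  (b) Q = 0.301  (c) BW = 1.781e+05 Hz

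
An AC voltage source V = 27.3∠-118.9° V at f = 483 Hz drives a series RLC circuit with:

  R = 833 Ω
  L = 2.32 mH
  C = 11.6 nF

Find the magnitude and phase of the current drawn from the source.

Step 1 — Angular frequency: ω = 2π·f = 2π·483 = 3035 rad/s.
Step 2 — Component impedances:
  R: Z = R = 833 Ω
  L: Z = jωL = j·3035·0.00232 = 0 + j7.041 Ω
  C: Z = 1/(jωC) = -j/(ω·C) = 0 - j2.841e+04 Ω
Step 3 — Series combination: Z_total = R + L + C = 833 - j2.84e+04 Ω = 2.841e+04∠-88.3° Ω.
Step 4 — Source phasor: V = 27.3∠-118.9° V = -13.19 - j23.9 V.
Step 5 — Ohm's law: I = V / Z_total = (-13.19 - j23.9) / (833 - j2.84e+04) = 0.0008272 - j0.0004888 A.
Step 6 — Convert to polar: |I| = 0.0009609 A, ∠I = -30.6°.

I = 0.0009609∠-30.6° A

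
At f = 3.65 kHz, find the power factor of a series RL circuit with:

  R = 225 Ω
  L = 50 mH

Step 1 — Angular frequency: ω = 2π·f = 2π·3650 = 2.293e+04 rad/s.
Step 2 — Component impedances:
  R: Z = R = 225 Ω
  L: Z = jωL = j·2.293e+04·0.05 = 0 + j1147 Ω
Step 3 — Series combination: Z_total = R + L = 225 + j1147 Ω = 1169∠78.9° Ω.
Step 4 — Power factor: PF = cos(φ) = Re(Z)/|Z| = 225/1169 = 0.1925.
Step 5 — Type: Im(Z) = 1147 ⇒ lagging (phase φ = 78.9°).

PF = 0.1925 (lagging, φ = 78.9°)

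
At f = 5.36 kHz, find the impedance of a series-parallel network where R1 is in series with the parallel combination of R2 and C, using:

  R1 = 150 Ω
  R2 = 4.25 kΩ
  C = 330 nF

Step 1 — Angular frequency: ω = 2π·f = 2π·5360 = 3.368e+04 rad/s.
Step 2 — Component impedances:
  R1: Z = R = 150 Ω
  R2: Z = R = 4250 Ω
  C: Z = 1/(jωC) = -j/(ω·C) = 0 - j89.98 Ω
Step 3 — Parallel branch: R2 || C = 1/(1/R2 + 1/C) = 1.904 - j89.94 Ω.
Step 4 — Series with R1: Z_total = R1 + (R2 || C) = 151.9 - j89.94 Ω = 176.5∠-30.6° Ω.

Z = 151.9 - j89.94 Ω = 176.5∠-30.6° Ω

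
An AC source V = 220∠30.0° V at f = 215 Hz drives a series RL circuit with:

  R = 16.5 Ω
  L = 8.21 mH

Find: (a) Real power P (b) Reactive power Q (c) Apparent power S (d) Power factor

Step 1 — Angular frequency: ω = 2π·f = 2π·215 = 1351 rad/s.
Step 2 — Component impedances:
  R: Z = R = 16.5 Ω
  L: Z = jωL = j·1351·0.00821 = 0 + j11.09 Ω
Step 3 — Series combination: Z_total = R + L = 16.5 + j11.09 Ω = 19.88∠33.9° Ω.
Step 4 — Source phasor: V = 220∠30.0° V = 190.5 + j110 V.
Step 5 — Current: I = V / Z = 11.04 - j0.7541 A = 11.07∠-3.9° A.
Step 6 — Complex power: S = V·I* = 2020 + j1358 VA.
Step 7 — Real power: P = Re(S) = 2020 W.
Step 8 — Reactive power: Q = Im(S) = 1358 VAR.
Step 9 — Apparent power: |S| = 2434 VA.
Step 10 — Power factor: PF = P/|S| = 0.8299 (lagging).

(a) P = 2020 W  (b) Q = 1358 VAR  (c) S = 2434 VA  (d) PF = 0.8299 (lagging)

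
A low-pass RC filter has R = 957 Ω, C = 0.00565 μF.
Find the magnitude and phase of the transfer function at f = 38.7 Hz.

Step 1 — Angular frequency: ω = 2π·38.7 = 243.2 rad/s.
Step 2 — Transfer function: H(jω) = 1/(1 + jωRC).
Step 3 — Denominator: 1 + jωRC = 1 + j·243.2·957·5.65e-09 = 1 + j0.001315.
Step 4 — H = 1 - j0.001315.
Step 5 — Magnitude: |H| = 1 (-0.0 dB); phase: φ = -0.1°.

|H| = 1 (-0.0 dB), φ = -0.1°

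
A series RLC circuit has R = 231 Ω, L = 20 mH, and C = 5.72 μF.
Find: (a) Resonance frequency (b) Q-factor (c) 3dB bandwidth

Step 1 — Resonance condition Im(Z)=0 gives ω₀ = 1/√(LC).
Step 2 — ω₀ = 1/√(0.02·5.72e-06) = 2957 rad/s.
Step 3 — f₀ = ω₀/(2π) = 470.6 Hz.
Step 4 — Series Q: Q = ω₀L/R = 2957·0.02/231 = 0.256.
Step 5 — 3dB bandwidth: Δω = ω₀/Q = 1.155e+04 rad/s; BW = Δω/(2π) = 1838 Hz.

(a) f₀ = 470.6 Hz  (b) Q = 0.256  (c) BW = 1838 Hz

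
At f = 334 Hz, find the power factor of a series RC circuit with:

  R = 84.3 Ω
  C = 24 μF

Step 1 — Angular frequency: ω = 2π·f = 2π·334 = 2099 rad/s.
Step 2 — Component impedances:
  R: Z = R = 84.3 Ω
  C: Z = 1/(jωC) = -j/(ω·C) = 0 - j19.85 Ω
Step 3 — Series combination: Z_total = R + C = 84.3 - j19.85 Ω = 86.61∠-13.3° Ω.
Step 4 — Power factor: PF = cos(φ) = Re(Z)/|Z| = 84.3/86.607 = 0.9734.
Step 5 — Type: Im(Z) = -19.85 ⇒ leading (phase φ = -13.3°).

PF = 0.9734 (leading, φ = -13.3°)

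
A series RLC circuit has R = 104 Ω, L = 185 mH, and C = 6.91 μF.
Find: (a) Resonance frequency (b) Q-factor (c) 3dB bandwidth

Step 1 — Resonance: ω₀ = 1/√(LC) = 1/√(0.185·6.91e-06) = 884.5 rad/s.
Step 2 — f₀ = ω₀/(2π) = 140.8 Hz.
Step 3 — Series Q: Q = ω₀L/R = 884.5·0.185/104 = 1.573.
Step 4 — Bandwidth: Δω = ω₀/Q = 562.2 rad/s; BW = Δω/(2π) = 89.47 Hz.

(a) f₀ = 140.8 Hz  (b) Q = 1.573  (c) BW = 89.47 Hz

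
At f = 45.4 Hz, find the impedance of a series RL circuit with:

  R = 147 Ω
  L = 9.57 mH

Step 1 — Angular frequency: ω = 2π·f = 2π·45.4 = 285.3 rad/s.
Step 2 — Component impedances:
  R: Z = R = 147 Ω
  L: Z = jωL = j·285.3·0.00957 = 0 + j2.73 Ω
Step 3 — Series combination: Z_total = R + L = 147 + j2.73 Ω = 147∠1.1° Ω.

Z = 147 + j2.73 Ω = 147∠1.1° Ω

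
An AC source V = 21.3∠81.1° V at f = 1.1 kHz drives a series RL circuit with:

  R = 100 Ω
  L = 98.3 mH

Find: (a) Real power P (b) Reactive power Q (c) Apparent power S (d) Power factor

Step 1 — Angular frequency: ω = 2π·f = 2π·1100 = 6912 rad/s.
Step 2 — Component impedances:
  R: Z = R = 100 Ω
  L: Z = jωL = j·6912·0.0983 = 0 + j679.4 Ω
Step 3 — Series combination: Z_total = R + L = 100 + j679.4 Ω = 686.7∠81.6° Ω.
Step 4 — Source phasor: V = 21.3∠81.1° V = 3.295 + j21.04 V.
Step 5 — Current: I = V / Z = 0.03102 - j0.0002852 A = 0.03102∠-0.5° A.
Step 6 — Complex power: S = V·I* = 0.09621 + j0.6536 VA.
Step 7 — Real power: P = Re(S) = 0.09621 W.
Step 8 — Reactive power: Q = Im(S) = 0.6536 VAR.
Step 9 — Apparent power: |S| = 0.6607 VA.
Step 10 — Power factor: PF = P/|S| = 0.1456 (lagging).

(a) P = 0.09621 W  (b) Q = 0.6536 VAR  (c) S = 0.6607 VA  (d) PF = 0.1456 (lagging)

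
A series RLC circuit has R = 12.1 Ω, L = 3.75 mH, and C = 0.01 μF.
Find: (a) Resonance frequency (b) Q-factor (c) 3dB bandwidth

Step 1 — Resonance: ω₀ = 1/√(LC) = 1/√(0.00375·1e-08) = 1.633e+05 rad/s.
Step 2 — f₀ = ω₀/(2π) = 2.599e+04 Hz.
Step 3 — Series Q: Q = ω₀L/R = 1.633e+05·0.00375/12.1 = 50.61.
Step 4 — Bandwidth: Δω = ω₀/Q = 3227 rad/s; BW = Δω/(2π) = 513.5 Hz.

(a) f₀ = 2.599e+04 Hz  (b) Q = 50.61  (c) BW = 513.5 Hz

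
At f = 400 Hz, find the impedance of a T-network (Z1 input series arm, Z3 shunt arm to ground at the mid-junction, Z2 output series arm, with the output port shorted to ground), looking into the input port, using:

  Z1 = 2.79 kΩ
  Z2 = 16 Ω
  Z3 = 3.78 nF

Step 1 — Angular frequency: ω = 2π·f = 2π·400 = 2513 rad/s.
Step 2 — Component impedances:
  Z1: Z = R = 2790 Ω
  Z2: Z = R = 16 Ω
  Z3: Z = 1/(jωC) = -j/(ω·C) = 0 - j1.053e+05 Ω
Step 3 — With the output port shorted to ground, the output series arm Z2 runs from the junction to ground; the shunt arm Z3 also runs from the junction to ground. They appear in parallel: Z3 || Z2 = 16 - j0.002432 Ω.
Step 4 — Series with input arm Z1: Z_in = Z1 + (Z3 || Z2) = 2806 - j0.002432 Ω = 2806∠-0.0° Ω.

Z = 2806 - j0.002432 Ω = 2806∠-0.0° Ω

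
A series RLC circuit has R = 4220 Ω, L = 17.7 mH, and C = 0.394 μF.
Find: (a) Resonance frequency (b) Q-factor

Step 1 — Resonance condition Im(Z)=0 gives ω₀ = 1/√(LC).
Step 2 — ω₀ = 1/√(0.0177·3.94e-07) = 1.197e+04 rad/s.
Step 3 — f₀ = ω₀/(2π) = 1906 Hz.
Step 4 — Series Q: Q = ω₀L/R = 1.197e+04·0.0177/4220 = 0.05023.

(a) f₀ = 1906 Hz  (b) Q = 0.05023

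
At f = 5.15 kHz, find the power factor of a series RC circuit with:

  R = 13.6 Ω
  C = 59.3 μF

Step 1 — Angular frequency: ω = 2π·f = 2π·5150 = 3.236e+04 rad/s.
Step 2 — Component impedances:
  R: Z = R = 13.6 Ω
  C: Z = 1/(jωC) = -j/(ω·C) = 0 - j0.5211 Ω
Step 3 — Series combination: Z_total = R + C = 13.6 - j0.5211 Ω = 13.61∠-2.2° Ω.
Step 4 — Power factor: PF = cos(φ) = Re(Z)/|Z| = 13.6/13.61 = 0.9993.
Step 5 — Type: Im(Z) = -0.5211 ⇒ leading (phase φ = -2.2°).

PF = 0.9993 (leading, φ = -2.2°)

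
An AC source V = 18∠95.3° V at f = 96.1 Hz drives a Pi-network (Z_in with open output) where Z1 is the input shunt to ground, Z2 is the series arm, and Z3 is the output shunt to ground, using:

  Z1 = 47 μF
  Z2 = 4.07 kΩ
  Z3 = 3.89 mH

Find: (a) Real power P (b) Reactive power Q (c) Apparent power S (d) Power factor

Step 1 — Angular frequency: ω = 2π·f = 2π·96.1 = 603.8 rad/s.
Step 2 — Component impedances:
  Z1: Z = 1/(jωC) = -j/(ω·C) = 0 - j35.24 Ω
  Z2: Z = R = 4070 Ω
  Z3: Z = jωL = j·603.8·0.00389 = 0 + j2.349 Ω
Step 3 — With open output, the series arm Z2 and the output shunt Z3 appear in series to ground: Z2 + Z3 = 4070 + j2.349 Ω.
Step 4 — Parallel with input shunt Z1: Z_in = Z1 || (Z2 + Z3) = 0.3051 - j35.23 Ω = 35.24∠-89.5° Ω.
Step 5 — Source phasor: V = 18∠95.3° V = -1.663 + j17.92 V.
Step 6 — Current: I = V / Z = -0.509 - j0.04278 A = 0.5108∠-175.2° A.
Step 7 — Complex power: S = V·I* = 0.07961 - j9.195 VA.
Step 8 — Real power: P = Re(S) = 0.07961 W.
Step 9 — Reactive power: Q = Im(S) = -9.195 VAR.
Step 10 — Apparent power: |S| = 9.195 VA.
Step 11 — Power factor: PF = P/|S| = 0.008657 (leading).

(a) P = 0.07961 W  (b) Q = -9.195 VAR  (c) S = 9.195 VA  (d) PF = 0.008657 (leading)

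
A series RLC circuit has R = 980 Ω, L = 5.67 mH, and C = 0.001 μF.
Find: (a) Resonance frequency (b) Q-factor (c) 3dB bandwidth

Step 1 — Resonance condition Im(Z)=0 gives ω₀ = 1/√(LC).
Step 2 — ω₀ = 1/√(0.00567·1e-09) = 4.2e+05 rad/s.
Step 3 — f₀ = ω₀/(2π) = 6.684e+04 Hz.
Step 4 — Series Q: Q = ω₀L/R = 4.2e+05·0.00567/980 = 2.43.
Step 5 — 3dB bandwidth: Δω = ω₀/Q = 1.728e+05 rad/s; BW = Δω/(2π) = 2.751e+04 Hz.

(a) f₀ = 6.684e+04 Hz  (b) Q = 2.43  (c) BW = 2.751e+04 Hz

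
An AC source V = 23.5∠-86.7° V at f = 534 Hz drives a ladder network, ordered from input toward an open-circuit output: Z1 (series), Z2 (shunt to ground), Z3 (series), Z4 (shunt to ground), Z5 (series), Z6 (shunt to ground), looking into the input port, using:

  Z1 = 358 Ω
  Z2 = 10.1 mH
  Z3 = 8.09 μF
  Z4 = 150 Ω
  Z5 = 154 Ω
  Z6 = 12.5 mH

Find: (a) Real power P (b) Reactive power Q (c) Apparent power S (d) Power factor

Step 1 — Angular frequency: ω = 2π·f = 2π·534 = 3355 rad/s.
Step 2 — Component impedances:
  Z1: Z = R = 358 Ω
  Z2: Z = jωL = j·3355·0.0101 = 0 + j33.89 Ω
  Z3: Z = 1/(jωC) = -j/(ω·C) = 0 - j36.84 Ω
  Z4: Z = R = 150 Ω
  Z5: Z = R = 154 Ω
  Z6: Z = jωL = j·3355·0.0125 = 0 + j41.94 Ω
Step 3 — Ladder network (open output): work backward from the far end, alternating series and parallel combinations. Z_in = 372.7 + j32.54 Ω = 374.1∠5.0° Ω.
Step 4 — Source phasor: V = 23.5∠-86.7° V = 1.353 - j23.46 V.
Step 5 — Current: I = V / Z = -0.001852 - j0.06278 A = 0.06281∠-91.7° A.
Step 6 — Complex power: S = V·I* = 1.47 + j0.1284 VA.
Step 7 — Real power: P = Re(S) = 1.47 W.
Step 8 — Reactive power: Q = Im(S) = 0.1284 VAR.
Step 9 — Apparent power: |S| = 1.476 VA.
Step 10 — Power factor: PF = P/|S| = 0.9962 (lagging).

(a) P = 1.47 W  (b) Q = 0.1284 VAR  (c) S = 1.476 VA  (d) PF = 0.9962 (lagging)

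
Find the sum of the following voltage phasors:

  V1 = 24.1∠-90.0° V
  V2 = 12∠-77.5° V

Step 1 — Convert each phasor to rectangular form:
  V1 = 24.1·(cos(-90.0°) + j·sin(-90.0°)) = 0 - j24.1 V
  V2 = 12·(cos(-77.5°) + j·sin(-77.5°)) = 2.597 - j11.72 V
Step 2 — Sum components: V_total = 2.597 - j35.82 V.
Step 3 — Convert to polar: |V_total| = 35.91 V, ∠V_total = -85.9°.

V_total = 35.91∠-85.9° V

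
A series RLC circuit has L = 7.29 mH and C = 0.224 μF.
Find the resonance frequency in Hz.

Step 1 — Resonance condition Im(Z)=0 gives ω₀ = 1/√(LC).
Step 2 — ω₀ = 1/√(0.00729·2.24e-07) = 2.475e+04 rad/s.
Step 3 — f₀ = ω₀/(2π) = 3939 Hz.

f₀ = 3939 Hz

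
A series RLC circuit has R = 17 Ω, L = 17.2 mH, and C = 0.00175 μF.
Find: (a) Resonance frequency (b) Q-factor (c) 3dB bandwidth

Step 1 — Resonance condition Im(Z)=0 gives ω₀ = 1/√(LC).
Step 2 — ω₀ = 1/√(0.0172·1.75e-09) = 1.823e+05 rad/s.
Step 3 — f₀ = ω₀/(2π) = 2.901e+04 Hz.
Step 4 — Series Q: Q = ω₀L/R = 1.823e+05·0.0172/17 = 184.4.
Step 5 — 3dB bandwidth: Δω = ω₀/Q = 988.4 rad/s; BW = Δω/(2π) = 157.3 Hz.

(a) f₀ = 2.901e+04 Hz  (b) Q = 184.4  (c) BW = 157.3 Hz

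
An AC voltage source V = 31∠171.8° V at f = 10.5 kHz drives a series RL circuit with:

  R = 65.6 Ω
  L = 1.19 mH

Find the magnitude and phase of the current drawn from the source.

Step 1 — Angular frequency: ω = 2π·f = 2π·1.05e+04 = 6.597e+04 rad/s.
Step 2 — Component impedances:
  R: Z = R = 65.6 Ω
  L: Z = jωL = j·6.597e+04·0.00119 = 0 + j78.51 Ω
Step 3 — Series combination: Z_total = R + L = 65.6 + j78.51 Ω = 102.3∠50.1° Ω.
Step 4 — Source phasor: V = 31∠171.8° V = -30.68 + j4.421 V.
Step 5 — Ohm's law: I = V / Z_total = (-30.68 + j4.421) / (65.6 + j78.51) = -0.1591 + j0.2579 A.
Step 6 — Convert to polar: |I| = 0.303 A, ∠I = 121.7°.

I = 0.303∠121.7° A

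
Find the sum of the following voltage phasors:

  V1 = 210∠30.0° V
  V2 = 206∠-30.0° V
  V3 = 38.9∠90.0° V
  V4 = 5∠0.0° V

Step 1 — Convert each phasor to rectangular form:
  V1 = 210·(cos(30.0°) + j·sin(30.0°)) = 181.9 + j105 V
  V2 = 206·(cos(-30.0°) + j·sin(-30.0°)) = 178.4 - j103 V
  V3 = 38.9·(cos(90.0°) + j·sin(90.0°)) = 0 + j38.9 V
  V4 = 5·(cos(0.0°) + j·sin(0.0°)) = 5 V
Step 2 — Sum components: V_total = 365.3 + j40.9 V.
Step 3 — Convert to polar: |V_total| = 367.5 V, ∠V_total = 6.4°.

V_total = 367.5∠6.4° V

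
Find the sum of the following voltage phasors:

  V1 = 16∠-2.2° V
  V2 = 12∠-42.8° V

Step 1 — Convert each phasor to rectangular form:
  V1 = 16·(cos(-2.2°) + j·sin(-2.2°)) = 15.99 - j0.6142 V
  V2 = 12·(cos(-42.8°) + j·sin(-42.8°)) = 8.805 - j8.153 V
Step 2 — Sum components: V_total = 24.79 - j8.768 V.
Step 3 — Convert to polar: |V_total| = 26.3 V, ∠V_total = -19.5°.

V_total = 26.3∠-19.5° V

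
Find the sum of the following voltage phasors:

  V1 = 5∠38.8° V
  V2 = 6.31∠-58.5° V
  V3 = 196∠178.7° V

Step 1 — Convert each phasor to rectangular form:
  V1 = 5·(cos(38.8°) + j·sin(38.8°)) = 3.897 + j3.133 V
  V2 = 6.31·(cos(-58.5°) + j·sin(-58.5°)) = 3.297 - j5.38 V
  V3 = 196·(cos(178.7°) + j·sin(178.7°)) = -195.9 + j4.447 V
Step 2 — Sum components: V_total = -188.8 + j2.2 V.
Step 3 — Convert to polar: |V_total| = 188.8 V, ∠V_total = 179.3°.

V_total = 188.8∠179.3° V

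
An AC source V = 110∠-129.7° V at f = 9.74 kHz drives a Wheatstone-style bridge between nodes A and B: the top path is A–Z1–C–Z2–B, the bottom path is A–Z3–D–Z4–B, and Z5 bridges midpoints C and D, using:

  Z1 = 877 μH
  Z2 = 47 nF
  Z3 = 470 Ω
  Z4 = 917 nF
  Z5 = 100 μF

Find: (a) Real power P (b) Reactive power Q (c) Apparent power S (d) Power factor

Step 1 — Angular frequency: ω = 2π·f = 2π·9740 = 6.12e+04 rad/s.
Step 2 — Component impedances:
  Z1: Z = jωL = j·6.12e+04·0.000877 = 0 + j53.67 Ω
  Z2: Z = 1/(jωC) = -j/(ω·C) = 0 - j347.7 Ω
  Z3: Z = R = 470 Ω
  Z4: Z = 1/(jωC) = -j/(ω·C) = 0 - j17.82 Ω
  Z5: Z = 1/(jωC) = -j/(ω·C) = 0 - j0.1634 Ω
Step 3 — Bridge requires nodal analysis (the Z5 bridge couples midpoints C and D, so the two paths cannot be reduced to a simple series/parallel combination). Setting node B to ground and injecting 1 A at node A, the 3-node admittance system at A, C, D solves to V_A = Z_AB = 6.015 + j35.89 Ω = 36.39∠80.5° Ω.
Step 4 — Source phasor: V = 110∠-129.7° V = -70.26 - j84.63 V.
Step 5 — Current: I = V / Z = -2.613 + j1.52 A = 3.023∠149.8° A.
Step 6 — Complex power: S = V·I* = 54.97 + j327.9 VA.
Step 7 — Real power: P = Re(S) = 54.97 W.
Step 8 — Reactive power: Q = Im(S) = 327.9 VAR.
Step 9 — Apparent power: |S| = 332.5 VA.
Step 10 — Power factor: PF = P/|S| = 0.1653 (lagging).

(a) P = 54.97 W  (b) Q = 327.9 VAR  (c) S = 332.5 VA  (d) PF = 0.1653 (lagging)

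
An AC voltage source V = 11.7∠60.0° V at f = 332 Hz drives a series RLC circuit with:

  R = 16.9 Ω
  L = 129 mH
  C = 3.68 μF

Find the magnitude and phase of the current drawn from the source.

Step 1 — Angular frequency: ω = 2π·f = 2π·332 = 2086 rad/s.
Step 2 — Component impedances:
  R: Z = R = 16.9 Ω
  L: Z = jωL = j·2086·0.129 = 0 + j269.1 Ω
  C: Z = 1/(jωC) = -j/(ω·C) = 0 - j130.3 Ω
Step 3 — Series combination: Z_total = R + L + C = 16.9 + j138.8 Ω = 139.9∠83.1° Ω.
Step 4 — Source phasor: V = 11.7∠60.0° V = 5.85 + j10.13 V.
Step 5 — Ohm's law: I = V / Z_total = (5.85 + j10.13) / (16.9 + j138.8) = 0.07697 - j0.03277 A.
Step 6 — Convert to polar: |I| = 0.08366 A, ∠I = -23.1°.

I = 0.08366∠-23.1° A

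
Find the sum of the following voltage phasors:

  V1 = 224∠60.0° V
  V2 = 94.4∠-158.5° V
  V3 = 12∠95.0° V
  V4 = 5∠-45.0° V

Step 1 — Convert each phasor to rectangular form:
  V1 = 224·(cos(60.0°) + j·sin(60.0°)) = 112 + j194 V
  V2 = 94.4·(cos(-158.5°) + j·sin(-158.5°)) = -87.83 - j34.6 V
  V3 = 12·(cos(95.0°) + j·sin(95.0°)) = -1.046 + j11.95 V
  V4 = 5·(cos(-45.0°) + j·sin(-45.0°)) = 3.536 - j3.536 V
Step 2 — Sum components: V_total = 26.66 + j167.8 V.
Step 3 — Convert to polar: |V_total| = 169.9 V, ∠V_total = 81.0°.

V_total = 169.9∠81.0° V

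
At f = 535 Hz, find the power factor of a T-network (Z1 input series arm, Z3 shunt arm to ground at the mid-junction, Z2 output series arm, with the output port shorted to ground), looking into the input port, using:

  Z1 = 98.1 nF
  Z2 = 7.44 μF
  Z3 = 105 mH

Step 1 — Angular frequency: ω = 2π·f = 2π·535 = 3362 rad/s.
Step 2 — Component impedances:
  Z1: Z = 1/(jωC) = -j/(ω·C) = 0 - j3032 Ω
  Z2: Z = 1/(jωC) = -j/(ω·C) = 0 - j39.98 Ω
  Z3: Z = jωL = j·3362·0.105 = 0 + j353 Ω
Step 3 — With the output port shorted to ground, the output series arm Z2 runs from the junction to ground; the shunt arm Z3 also runs from the junction to ground. They appear in parallel: Z3 || Z2 = 0 - j45.09 Ω.
Step 4 — Series with input arm Z1: Z_in = Z1 + (Z3 || Z2) = 0 - j3078 Ω = 3078∠-90.0° Ω.
Step 5 — Power factor: PF = cos(φ) = Re(Z)/|Z| = 0/3078 = 0.
Step 6 — Type: Im(Z) = -3078 ⇒ leading (phase φ = -90.0°).

PF = 0 (leading, φ = -90.0°)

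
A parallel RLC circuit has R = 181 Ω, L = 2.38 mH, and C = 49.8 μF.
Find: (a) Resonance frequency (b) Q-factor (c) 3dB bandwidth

Step 1 — Resonance: ω₀ = 1/√(LC) = 1/√(0.00238·4.98e-05) = 2905 rad/s.
Step 2 — f₀ = ω₀/(2π) = 462.3 Hz.
Step 3 — Parallel Q: Q = R/(ω₀L) = 181/(2905·0.00238) = 26.18.
Step 4 — Bandwidth: Δω = ω₀/Q = 110.9 rad/s; BW = Δω/(2π) = 17.66 Hz.

(a) f₀ = 462.3 Hz  (b) Q = 26.18  (c) BW = 17.66 Hz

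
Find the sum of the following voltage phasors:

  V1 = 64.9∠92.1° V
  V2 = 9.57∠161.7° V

Step 1 — Convert each phasor to rectangular form:
  V1 = 64.9·(cos(92.1°) + j·sin(92.1°)) = -2.378 + j64.86 V
  V2 = 9.57·(cos(161.7°) + j·sin(161.7°)) = -9.086 + j3.005 V
Step 2 — Sum components: V_total = -11.46 + j67.86 V.
Step 3 — Convert to polar: |V_total| = 68.82 V, ∠V_total = 99.6°.

V_total = 68.82∠99.6° V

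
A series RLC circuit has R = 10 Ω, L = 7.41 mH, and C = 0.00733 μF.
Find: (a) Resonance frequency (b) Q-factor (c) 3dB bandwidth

Step 1 — Resonance: ω₀ = 1/√(LC) = 1/√(0.00741·7.33e-09) = 1.357e+05 rad/s.
Step 2 — f₀ = ω₀/(2π) = 2.16e+04 Hz.
Step 3 — Series Q: Q = ω₀L/R = 1.357e+05·0.00741/10 = 100.5.
Step 4 — Bandwidth: Δω = ω₀/Q = 1350 rad/s; BW = Δω/(2π) = 214.8 Hz.

(a) f₀ = 2.16e+04 Hz  (b) Q = 100.5  (c) BW = 214.8 Hz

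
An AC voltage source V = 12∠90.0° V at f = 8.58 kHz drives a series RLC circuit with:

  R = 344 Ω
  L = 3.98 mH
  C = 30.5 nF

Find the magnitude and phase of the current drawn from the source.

Step 1 — Angular frequency: ω = 2π·f = 2π·8580 = 5.391e+04 rad/s.
Step 2 — Component impedances:
  R: Z = R = 344 Ω
  L: Z = jωL = j·5.391e+04·0.00398 = 0 + j214.6 Ω
  C: Z = 1/(jωC) = -j/(ω·C) = 0 - j608.2 Ω
Step 3 — Series combination: Z_total = R + L + C = 344 - j393.6 Ω = 522.8∠-48.8° Ω.
Step 4 — Source phasor: V = 12∠90.0° V = 0 + j12 V.
Step 5 — Ohm's law: I = V / Z_total = (0 + j12) / (344 - j393.6) = -0.01728 + j0.01511 A.
Step 6 — Convert to polar: |I| = 0.02296 A, ∠I = 138.8°.

I = 0.02296∠138.8° A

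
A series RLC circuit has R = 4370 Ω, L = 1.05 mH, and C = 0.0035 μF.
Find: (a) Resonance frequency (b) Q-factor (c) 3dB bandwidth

Step 1 — Resonance: ω₀ = 1/√(LC) = 1/√(0.00105·3.5e-09) = 5.216e+05 rad/s.
Step 2 — f₀ = ω₀/(2π) = 8.302e+04 Hz.
Step 3 — Series Q: Q = ω₀L/R = 5.216e+05·0.00105/4370 = 0.1253.
Step 4 — Bandwidth: Δω = ω₀/Q = 4.162e+06 rad/s; BW = Δω/(2π) = 6.624e+05 Hz.

(a) f₀ = 8.302e+04 Hz  (b) Q = 0.1253  (c) BW = 6.624e+05 Hz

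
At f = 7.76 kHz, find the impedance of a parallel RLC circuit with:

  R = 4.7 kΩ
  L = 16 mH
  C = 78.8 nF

Step 1 — Angular frequency: ω = 2π·f = 2π·7760 = 4.876e+04 rad/s.
Step 2 — Component impedances:
  R: Z = R = 4700 Ω
  L: Z = jωL = j·4.876e+04·0.016 = 0 + j780.1 Ω
  C: Z = 1/(jωC) = -j/(ω·C) = 0 - j260.3 Ω
Step 3 — Parallel combination: 1/Z_total = 1/R + 1/L + 1/C; Z_total = 32.24 - j387.9 Ω = 389.2∠-85.2° Ω.

Z = 32.24 - j387.9 Ω = 389.2∠-85.2° Ω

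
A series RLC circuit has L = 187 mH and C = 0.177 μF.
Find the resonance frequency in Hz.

Step 1 — Resonance condition Im(Z)=0 gives ω₀ = 1/√(LC).
Step 2 — ω₀ = 1/√(0.187·1.77e-07) = 5497 rad/s.
Step 3 — f₀ = ω₀/(2π) = 874.8 Hz.

f₀ = 874.8 Hz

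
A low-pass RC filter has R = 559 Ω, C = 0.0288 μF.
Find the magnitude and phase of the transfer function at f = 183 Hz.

Step 1 — Angular frequency: ω = 2π·183 = 1150 rad/s.
Step 2 — Transfer function: H(jω) = 1/(1 + jωRC).
Step 3 — Denominator: 1 + jωRC = 1 + j·1150·559·2.88e-08 = 1 + j0.01851.
Step 4 — H = 0.9997 - j0.0185.
Step 5 — Magnitude: |H| = 0.9998 (-0.0 dB); phase: φ = -1.1°.

|H| = 0.9998 (-0.0 dB), φ = -1.1°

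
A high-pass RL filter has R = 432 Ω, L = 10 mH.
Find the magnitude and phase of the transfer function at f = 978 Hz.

Step 1 — Angular frequency: ω = 2π·978 = 6145 rad/s.
Step 2 — Transfer function: H(jω) = jωL/(R + jωL).
Step 3 — Numerator jωL = j·61.45; denominator R + jωL = 432 + j61.45.
Step 4 — H = 0.01983 + j0.1394.
Step 5 — Magnitude: |H| = 0.1408 (-17.0 dB); phase: φ = 81.9°.

|H| = 0.1408 (-17.0 dB), φ = 81.9°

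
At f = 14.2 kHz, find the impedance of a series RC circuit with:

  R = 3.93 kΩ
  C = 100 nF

Step 1 — Angular frequency: ω = 2π·f = 2π·1.42e+04 = 8.922e+04 rad/s.
Step 2 — Component impedances:
  R: Z = R = 3930 Ω
  C: Z = 1/(jωC) = -j/(ω·C) = 0 - j112.1 Ω
Step 3 — Series combination: Z_total = R + C = 3930 - j112.1 Ω = 3932∠-1.6° Ω.

Z = 3930 - j112.1 Ω = 3932∠-1.6° Ω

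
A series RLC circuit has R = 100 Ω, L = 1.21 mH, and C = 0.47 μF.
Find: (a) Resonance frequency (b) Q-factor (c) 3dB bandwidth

Step 1 — Resonance: ω₀ = 1/√(LC) = 1/√(0.00121·4.7e-07) = 4.193e+04 rad/s.
Step 2 — f₀ = ω₀/(2π) = 6674 Hz.
Step 3 — Series Q: Q = ω₀L/R = 4.193e+04·0.00121/100 = 0.5074.
Step 4 — Bandwidth: Δω = ω₀/Q = 8.264e+04 rad/s; BW = Δω/(2π) = 1.315e+04 Hz.

(a) f₀ = 6674 Hz  (b) Q = 0.5074  (c) BW = 1.315e+04 Hz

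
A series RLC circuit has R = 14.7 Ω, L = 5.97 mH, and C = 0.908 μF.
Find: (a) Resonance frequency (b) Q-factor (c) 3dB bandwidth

Step 1 — Resonance: ω₀ = 1/√(LC) = 1/√(0.00597·9.08e-07) = 1.358e+04 rad/s.
Step 2 — f₀ = ω₀/(2π) = 2162 Hz.
Step 3 — Series Q: Q = ω₀L/R = 1.358e+04·0.00597/14.7 = 5.516.
Step 4 — Bandwidth: Δω = ω₀/Q = 2462 rad/s; BW = Δω/(2π) = 391.9 Hz.

(a) f₀ = 2162 Hz  (b) Q = 5.516  (c) BW = 391.9 Hz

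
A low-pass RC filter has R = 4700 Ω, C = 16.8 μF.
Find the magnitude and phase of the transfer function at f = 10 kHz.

Step 1 — Angular frequency: ω = 2π·1e+04 = 6.283e+04 rad/s.
Step 2 — Transfer function: H(jω) = 1/(1 + jωRC).
Step 3 — Denominator: 1 + jωRC = 1 + j·6.283e+04·4700·1.68e-05 = 1 + j4961.
Step 4 — H = 4.063e-08 - j0.0002016.
Step 5 — Magnitude: |H| = 0.0002016 (-73.9 dB); phase: φ = -90.0°.

|H| = 0.0002016 (-73.9 dB), φ = -90.0°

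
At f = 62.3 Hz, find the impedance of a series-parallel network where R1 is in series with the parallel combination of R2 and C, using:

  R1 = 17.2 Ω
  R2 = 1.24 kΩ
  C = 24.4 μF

Step 1 — Angular frequency: ω = 2π·f = 2π·62.3 = 391.4 rad/s.
Step 2 — Component impedances:
  R1: Z = R = 17.2 Ω
  R2: Z = R = 1240 Ω
  C: Z = 1/(jωC) = -j/(ω·C) = 0 - j104.7 Ω
Step 3 — Parallel branch: R2 || C = 1/(1/R2 + 1/C) = 8.778 - j104 Ω.
Step 4 — Series with R1: Z_total = R1 + (R2 || C) = 25.98 - j104 Ω = 107.2∠-76.0° Ω.

Z = 25.98 - j104 Ω = 107.2∠-76.0° Ω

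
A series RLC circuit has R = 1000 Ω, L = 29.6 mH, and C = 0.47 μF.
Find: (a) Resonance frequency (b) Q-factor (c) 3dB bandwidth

Step 1 — Resonance condition Im(Z)=0 gives ω₀ = 1/√(LC).
Step 2 — ω₀ = 1/√(0.0296·4.7e-07) = 8478 rad/s.
Step 3 — f₀ = ω₀/(2π) = 1349 Hz.
Step 4 — Series Q: Q = ω₀L/R = 8478·0.0296/1000 = 0.251.
Step 5 — 3dB bandwidth: Δω = ω₀/Q = 3.378e+04 rad/s; BW = Δω/(2π) = 5377 Hz.

(a) f₀ = 1349 Hz  (b) Q = 0.251  (c) BW = 5377 Hz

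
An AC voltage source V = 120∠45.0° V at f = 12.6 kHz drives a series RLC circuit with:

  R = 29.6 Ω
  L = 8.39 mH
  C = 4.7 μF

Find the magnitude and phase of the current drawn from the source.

Step 1 — Angular frequency: ω = 2π·f = 2π·1.26e+04 = 7.917e+04 rad/s.
Step 2 — Component impedances:
  R: Z = R = 29.6 Ω
  L: Z = jωL = j·7.917e+04·0.00839 = 0 + j664.2 Ω
  C: Z = 1/(jωC) = -j/(ω·C) = 0 - j2.688 Ω
Step 3 — Series combination: Z_total = R + L + C = 29.6 + j661.5 Ω = 662.2∠87.4° Ω.
Step 4 — Source phasor: V = 120∠45.0° V = 84.85 + j84.85 V.
Step 5 — Ohm's law: I = V / Z_total = (84.85 + j84.85) / (29.6 + j661.5) = 0.1337 - j0.1223 A.
Step 6 — Convert to polar: |I| = 0.1812 A, ∠I = -42.4°.

I = 0.1812∠-42.4° A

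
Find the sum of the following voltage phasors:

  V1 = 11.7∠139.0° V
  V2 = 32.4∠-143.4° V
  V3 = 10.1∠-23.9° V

Step 1 — Convert each phasor to rectangular form:
  V1 = 11.7·(cos(139.0°) + j·sin(139.0°)) = -8.83 + j7.676 V
  V2 = 32.4·(cos(-143.4°) + j·sin(-143.4°)) = -26.01 - j19.32 V
  V3 = 10.1·(cos(-23.9°) + j·sin(-23.9°)) = 9.234 - j4.092 V
Step 2 — Sum components: V_total = -25.61 - j15.73 V.
Step 3 — Convert to polar: |V_total| = 30.05 V, ∠V_total = -148.4°.

V_total = 30.05∠-148.4° V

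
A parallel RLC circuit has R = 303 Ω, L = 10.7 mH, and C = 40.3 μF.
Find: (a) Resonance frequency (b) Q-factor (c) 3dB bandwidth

Step 1 — Resonance: ω₀ = 1/√(LC) = 1/√(0.0107·4.03e-05) = 1523 rad/s.
Step 2 — f₀ = ω₀/(2π) = 242.4 Hz.
Step 3 — Parallel Q: Q = R/(ω₀L) = 303/(1523·0.0107) = 18.6.
Step 4 — Bandwidth: Δω = ω₀/Q = 81.89 rad/s; BW = Δω/(2π) = 13.03 Hz.

(a) f₀ = 242.4 Hz  (b) Q = 18.6  (c) BW = 13.03 Hz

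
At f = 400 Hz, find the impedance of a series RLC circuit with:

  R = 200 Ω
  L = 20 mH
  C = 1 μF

Step 1 — Angular frequency: ω = 2π·f = 2π·400 = 2513 rad/s.
Step 2 — Component impedances:
  R: Z = R = 200 Ω
  L: Z = jωL = j·2513·0.02 = 0 + j50.27 Ω
  C: Z = 1/(jωC) = -j/(ω·C) = 0 - j397.9 Ω
Step 3 — Series combination: Z_total = R + L + C = 200 - j347.6 Ω = 401∠-60.1° Ω.

Z = 200 - j347.6 Ω = 401∠-60.1° Ω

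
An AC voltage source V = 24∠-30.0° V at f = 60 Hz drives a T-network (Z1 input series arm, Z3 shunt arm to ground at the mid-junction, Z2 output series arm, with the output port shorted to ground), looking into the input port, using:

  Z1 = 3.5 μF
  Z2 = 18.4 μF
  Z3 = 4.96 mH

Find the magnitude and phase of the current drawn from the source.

Step 1 — Angular frequency: ω = 2π·f = 2π·60 = 377 rad/s.
Step 2 — Component impedances:
  Z1: Z = 1/(jωC) = -j/(ω·C) = 0 - j757.9 Ω
  Z2: Z = 1/(jωC) = -j/(ω·C) = 0 - j144.2 Ω
  Z3: Z = jωL = j·377·0.00496 = 0 + j1.87 Ω
Step 3 — With the output port shorted to ground, the output series arm Z2 runs from the junction to ground; the shunt arm Z3 also runs from the junction to ground. They appear in parallel: Z3 || Z2 = 0 + j1.894 Ω.
Step 4 — Series with input arm Z1: Z_in = Z1 + (Z3 || Z2) = 0 - j756 Ω = 756∠-90.0° Ω.
Step 5 — Source phasor: V = 24∠-30.0° V = 20.78 - j12 V.
Step 6 — Ohm's law: I = V / Z_total = (20.78 - j12) / (0 - j756) = 0.01587 + j0.02749 A.
Step 7 — Convert to polar: |I| = 0.03175 A, ∠I = 60.0°.

I = 0.03175∠60.0° A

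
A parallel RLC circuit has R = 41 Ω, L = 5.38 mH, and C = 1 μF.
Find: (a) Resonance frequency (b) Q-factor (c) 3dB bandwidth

Step 1 — Resonance: ω₀ = 1/√(LC) = 1/√(0.00538·1e-06) = 1.363e+04 rad/s.
Step 2 — f₀ = ω₀/(2π) = 2170 Hz.
Step 3 — Parallel Q: Q = R/(ω₀L) = 41/(1.363e+04·0.00538) = 0.559.
Step 4 — Bandwidth: Δω = ω₀/Q = 2.439e+04 rad/s; BW = Δω/(2π) = 3882 Hz.

(a) f₀ = 2170 Hz  (b) Q = 0.559  (c) BW = 3882 Hz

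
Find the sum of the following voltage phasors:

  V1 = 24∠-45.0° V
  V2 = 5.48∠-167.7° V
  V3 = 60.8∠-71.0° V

Step 1 — Convert each phasor to rectangular form:
  V1 = 24·(cos(-45.0°) + j·sin(-45.0°)) = 16.97 - j16.97 V
  V2 = 5.48·(cos(-167.7°) + j·sin(-167.7°)) = -5.354 - j1.167 V
  V3 = 60.8·(cos(-71.0°) + j·sin(-71.0°)) = 19.79 - j57.49 V
Step 2 — Sum components: V_total = 31.41 - j75.63 V.
Step 3 — Convert to polar: |V_total| = 81.89 V, ∠V_total = -67.4°.

V_total = 81.89∠-67.4° V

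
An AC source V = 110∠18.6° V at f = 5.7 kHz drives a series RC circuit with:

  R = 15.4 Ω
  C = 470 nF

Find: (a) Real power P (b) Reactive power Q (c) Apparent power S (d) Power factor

Step 1 — Angular frequency: ω = 2π·f = 2π·5700 = 3.581e+04 rad/s.
Step 2 — Component impedances:
  R: Z = R = 15.4 Ω
  C: Z = 1/(jωC) = -j/(ω·C) = 0 - j59.41 Ω
Step 3 — Series combination: Z_total = R + C = 15.4 - j59.41 Ω = 61.37∠-75.5° Ω.
Step 4 — Source phasor: V = 110∠18.6° V = 104.3 + j35.09 V.
Step 5 — Current: I = V / Z = -0.1271 + j1.788 A = 1.792∠94.1° A.
Step 6 — Complex power: S = V·I* = 49.47 - j190.9 VA.
Step 7 — Real power: P = Re(S) = 49.47 W.
Step 8 — Reactive power: Q = Im(S) = -190.9 VAR.
Step 9 — Apparent power: |S| = 197.2 VA.
Step 10 — Power factor: PF = P/|S| = 0.2509 (leading).

(a) P = 49.47 W  (b) Q = -190.9 VAR  (c) S = 197.2 VA  (d) PF = 0.2509 (leading)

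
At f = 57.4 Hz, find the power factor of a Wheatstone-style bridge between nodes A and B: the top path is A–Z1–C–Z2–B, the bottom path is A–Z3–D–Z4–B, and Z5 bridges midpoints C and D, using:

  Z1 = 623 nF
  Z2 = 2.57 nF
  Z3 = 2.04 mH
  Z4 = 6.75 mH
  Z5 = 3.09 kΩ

Step 1 — Angular frequency: ω = 2π·f = 2π·57.4 = 360.7 rad/s.
Step 2 — Component impedances:
  Z1: Z = 1/(jωC) = -j/(ω·C) = 0 - j4451 Ω
  Z2: Z = 1/(jωC) = -j/(ω·C) = 0 - j1.079e+06 Ω
  Z3: Z = jωL = j·360.7·0.00204 = 0 + j0.7357 Ω
  Z4: Z = jωL = j·360.7·0.00675 = 0 + j2.434 Ω
  Z5: Z = R = 3090 Ω
Step 3 — Bridge requires nodal analysis (the Z5 bridge couples midpoints C and D, so the two paths cannot be reduced to a simple series/parallel combination). Setting node B to ground and injecting 1 A at node A, the 3-node admittance system at A, C, D solves to V_A = Z_AB = 5.53e-05 + j3.17 Ω = 3.17∠90.0° Ω.
Step 4 — Power factor: PF = cos(φ) = Re(Z)/|Z| = 5.53e-05/3.17 = 1.744e-05.
Step 5 — Type: Im(Z) = 3.17 ⇒ lagging (phase φ = 90.0°).

PF = 1.744e-05 (lagging, φ = 90.0°)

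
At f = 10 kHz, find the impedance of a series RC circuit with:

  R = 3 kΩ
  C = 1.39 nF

Step 1 — Angular frequency: ω = 2π·f = 2π·1e+04 = 6.283e+04 rad/s.
Step 2 — Component impedances:
  R: Z = R = 3000 Ω
  C: Z = 1/(jωC) = -j/(ω·C) = 0 - j1.145e+04 Ω
Step 3 — Series combination: Z_total = R + C = 3000 - j1.145e+04 Ω = 1.184e+04∠-75.3° Ω.

Z = 3000 - j1.145e+04 Ω = 1.184e+04∠-75.3° Ω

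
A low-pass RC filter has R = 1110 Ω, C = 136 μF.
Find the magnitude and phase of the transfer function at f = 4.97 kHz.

Step 1 — Angular frequency: ω = 2π·4970 = 3.123e+04 rad/s.
Step 2 — Transfer function: H(jω) = 1/(1 + jωRC).
Step 3 — Denominator: 1 + jωRC = 1 + j·3.123e+04·1110·0.000136 = 1 + j4714.
Step 4 — H = 4.5e-08 - j0.0002121.
Step 5 — Magnitude: |H| = 0.0002121 (-73.5 dB); phase: φ = -90.0°.

|H| = 0.0002121 (-73.5 dB), φ = -90.0°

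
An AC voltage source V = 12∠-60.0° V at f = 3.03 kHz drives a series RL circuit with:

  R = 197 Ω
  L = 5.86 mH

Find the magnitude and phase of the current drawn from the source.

Step 1 — Angular frequency: ω = 2π·f = 2π·3030 = 1.904e+04 rad/s.
Step 2 — Component impedances:
  R: Z = R = 197 Ω
  L: Z = jωL = j·1.904e+04·0.00586 = 0 + j111.6 Ω
Step 3 — Series combination: Z_total = R + L = 197 + j111.6 Ω = 226.4∠29.5° Ω.
Step 4 — Source phasor: V = 12∠-60.0° V = 6 - j10.39 V.
Step 5 — Ohm's law: I = V / Z_total = (6 - j10.39) / (197 + j111.6) = 0.000441 - j0.053 A.
Step 6 — Convert to polar: |I| = 0.053 A, ∠I = -89.5°.

I = 0.053∠-89.5° A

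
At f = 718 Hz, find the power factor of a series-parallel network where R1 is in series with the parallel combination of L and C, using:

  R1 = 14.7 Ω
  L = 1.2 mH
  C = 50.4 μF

Step 1 — Angular frequency: ω = 2π·f = 2π·718 = 4511 rad/s.
Step 2 — Component impedances:
  R1: Z = R = 14.7 Ω
  L: Z = jωL = j·4511·0.0012 = 0 + j5.414 Ω
  C: Z = 1/(jωC) = -j/(ω·C) = 0 - j4.398 Ω
Step 3 — Parallel branch: L || C = 1/(1/L + 1/C) = 0 - j23.45 Ω.
Step 4 — Series with R1: Z_total = R1 + (L || C) = 14.7 - j23.45 Ω = 27.67∠-57.9° Ω.
Step 5 — Power factor: PF = cos(φ) = Re(Z)/|Z| = 14.7/27.673 = 0.5312.
Step 6 — Type: Im(Z) = -23.45 ⇒ leading (phase φ = -57.9°).

PF = 0.5312 (leading, φ = -57.9°)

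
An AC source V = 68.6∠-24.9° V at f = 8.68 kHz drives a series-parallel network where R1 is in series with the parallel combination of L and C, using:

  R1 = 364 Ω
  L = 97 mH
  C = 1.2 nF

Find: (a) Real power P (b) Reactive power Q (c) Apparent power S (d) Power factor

Step 1 — Angular frequency: ω = 2π·f = 2π·8680 = 5.454e+04 rad/s.
Step 2 — Component impedances:
  R1: Z = R = 364 Ω
  L: Z = jωL = j·5.454e+04·0.097 = 0 + j5290 Ω
  C: Z = 1/(jωC) = -j/(ω·C) = 0 - j1.528e+04 Ω
Step 3 — Parallel branch: L || C = 1/(1/L + 1/C) = 0 + j8092 Ω.
Step 4 — Series with R1: Z_total = R1 + (L || C) = 364 + j8092 Ω = 8100∠87.4° Ω.
Step 5 — Source phasor: V = 68.6∠-24.9° V = 62.22 - j28.88 V.
Step 6 — Current: I = V / Z = -0.003217 - j0.007834 A = 0.008469∠-112.3° A.
Step 7 — Complex power: S = V·I* = 0.02611 + j0.5804 VA.
Step 8 — Real power: P = Re(S) = 0.02611 W.
Step 9 — Reactive power: Q = Im(S) = 0.5804 VAR.
Step 10 — Apparent power: |S| = 0.581 VA.
Step 11 — Power factor: PF = P/|S| = 0.04494 (lagging).

(a) P = 0.02611 W  (b) Q = 0.5804 VAR  (c) S = 0.581 VA  (d) PF = 0.04494 (lagging)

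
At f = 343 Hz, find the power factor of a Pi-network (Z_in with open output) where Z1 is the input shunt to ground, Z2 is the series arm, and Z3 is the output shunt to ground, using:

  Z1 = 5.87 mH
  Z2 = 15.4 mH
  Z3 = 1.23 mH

Step 1 — Angular frequency: ω = 2π·f = 2π·343 = 2155 rad/s.
Step 2 — Component impedances:
  Z1: Z = jωL = j·2155·0.00587 = 0 + j12.65 Ω
  Z2: Z = jωL = j·2155·0.0154 = 0 + j33.19 Ω
  Z3: Z = jωL = j·2155·0.00123 = 0 + j2.651 Ω
Step 3 — With open output, the series arm Z2 and the output shunt Z3 appear in series to ground: Z2 + Z3 = 0 + j35.84 Ω.
Step 4 — Parallel with input shunt Z1: Z_in = Z1 || (Z2 + Z3) = 0 + j9.35 Ω = 9.35∠90.0° Ω.
Step 5 — Power factor: PF = cos(φ) = Re(Z)/|Z| = -0/9.35 = -0.
Step 6 — Type: Im(Z) = 9.35 ⇒ lagging (phase φ = 90.0°).

PF = -0 (lagging, φ = 90.0°)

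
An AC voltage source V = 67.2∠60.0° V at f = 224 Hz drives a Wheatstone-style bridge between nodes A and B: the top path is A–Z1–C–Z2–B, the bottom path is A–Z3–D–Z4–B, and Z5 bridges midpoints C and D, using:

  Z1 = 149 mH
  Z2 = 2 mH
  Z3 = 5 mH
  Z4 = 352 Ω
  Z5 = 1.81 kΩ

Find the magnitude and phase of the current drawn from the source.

Step 1 — Angular frequency: ω = 2π·f = 2π·224 = 1407 rad/s.
Step 2 — Component impedances:
  Z1: Z = jωL = j·1407·0.149 = 0 + j209.7 Ω
  Z2: Z = jωL = j·1407·0.002 = 0 + j2.815 Ω
  Z3: Z = jωL = j·1407·0.005 = 0 + j7.037 Ω
  Z4: Z = R = 352 Ω
  Z5: Z = R = 1810 Ω
Step 3 — Bridge requires nodal analysis (the Z5 bridge couples midpoints C and D, so the two paths cannot be reduced to a simple series/parallel combination). Setting node B to ground and injecting 1 A at node A, the 3-node admittance system at A, C, D solves to V_A = Z_AB = 98.4 + j139.5 Ω = 170.7∠54.8° Ω.
Step 4 — Source phasor: V = 67.2∠60.0° V = 33.6 + j58.2 V.
Step 5 — Ohm's law: I = V / Z_total = (33.6 + j58.2) / (98.4 + j139.5) = 0.392 + j0.03569 A.
Step 6 — Convert to polar: |I| = 0.3937 A, ∠I = 5.2°.

I = 0.3937∠5.2° A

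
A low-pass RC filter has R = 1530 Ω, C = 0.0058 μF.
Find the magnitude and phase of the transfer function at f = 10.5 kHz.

Step 1 — Angular frequency: ω = 2π·1.05e+04 = 6.597e+04 rad/s.
Step 2 — Transfer function: H(jω) = 1/(1 + jωRC).
Step 3 — Denominator: 1 + jωRC = 1 + j·6.597e+04·1530·5.8e-09 = 1 + j0.5854.
Step 4 — H = 0.7447 - j0.436.
Step 5 — Magnitude: |H| = 0.863 (-1.3 dB); phase: φ = -30.3°.

|H| = 0.863 (-1.3 dB), φ = -30.3°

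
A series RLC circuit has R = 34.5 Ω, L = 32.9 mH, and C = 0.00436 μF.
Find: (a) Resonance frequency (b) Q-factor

Step 1 — Resonance condition Im(Z)=0 gives ω₀ = 1/√(LC).
Step 2 — ω₀ = 1/√(0.0329·4.36e-09) = 8.349e+04 rad/s.
Step 3 — f₀ = ω₀/(2π) = 1.329e+04 Hz.
Step 4 — Series Q: Q = ω₀L/R = 8.349e+04·0.0329/34.5 = 79.62.

(a) f₀ = 1.329e+04 Hz  (b) Q = 79.62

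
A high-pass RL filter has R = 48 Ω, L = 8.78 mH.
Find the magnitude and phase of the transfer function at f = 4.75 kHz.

Step 1 — Angular frequency: ω = 2π·4750 = 2.985e+04 rad/s.
Step 2 — Transfer function: H(jω) = jωL/(R + jωL).
Step 3 — Numerator jωL = j·262; denominator R + jωL = 48 + j262.
Step 4 — H = 0.9675 + j0.1772.
Step 5 — Magnitude: |H| = 0.9836 (-0.1 dB); phase: φ = 10.4°.

|H| = 0.9836 (-0.1 dB), φ = 10.4°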